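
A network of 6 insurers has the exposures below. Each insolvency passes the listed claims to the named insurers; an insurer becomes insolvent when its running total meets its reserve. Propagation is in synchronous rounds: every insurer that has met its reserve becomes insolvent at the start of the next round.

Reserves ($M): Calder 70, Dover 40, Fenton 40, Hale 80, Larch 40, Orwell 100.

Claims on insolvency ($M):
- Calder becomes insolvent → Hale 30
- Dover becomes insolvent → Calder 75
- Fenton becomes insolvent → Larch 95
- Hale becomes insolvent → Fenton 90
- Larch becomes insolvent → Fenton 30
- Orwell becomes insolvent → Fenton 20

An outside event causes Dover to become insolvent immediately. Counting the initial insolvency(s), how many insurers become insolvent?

Round 1 — Dover becomes insolvent (initial).
  Calder: +75 → 75 ≥ 70
Round 2 — Calder becomes insolvent.
  Hale: +30 → 30 < 80
No further insolvencies.

2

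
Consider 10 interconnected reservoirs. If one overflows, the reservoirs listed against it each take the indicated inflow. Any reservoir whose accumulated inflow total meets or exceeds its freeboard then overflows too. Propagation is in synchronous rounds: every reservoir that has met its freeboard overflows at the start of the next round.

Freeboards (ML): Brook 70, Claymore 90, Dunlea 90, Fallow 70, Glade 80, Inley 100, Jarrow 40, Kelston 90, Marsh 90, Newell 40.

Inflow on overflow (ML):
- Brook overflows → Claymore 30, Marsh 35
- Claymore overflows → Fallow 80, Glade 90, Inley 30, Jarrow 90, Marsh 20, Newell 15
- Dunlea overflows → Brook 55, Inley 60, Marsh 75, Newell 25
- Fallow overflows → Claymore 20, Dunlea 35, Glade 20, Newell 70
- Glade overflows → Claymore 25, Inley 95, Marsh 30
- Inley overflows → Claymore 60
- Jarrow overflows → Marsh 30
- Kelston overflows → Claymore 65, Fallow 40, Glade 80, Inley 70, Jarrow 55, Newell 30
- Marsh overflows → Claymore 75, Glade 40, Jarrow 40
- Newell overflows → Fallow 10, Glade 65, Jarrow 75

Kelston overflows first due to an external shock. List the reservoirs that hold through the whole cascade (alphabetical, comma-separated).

Brook, Dunlea, Marsh

Round 1 — Kelston overflows (initial).
  Claymore: +65 → 65 < 90
  Fallow: +40 → 40 < 70
  Glade: +80 → 80 ≥ 80
  Inley: +70 → 70 < 100
  Jarrow: +55 → 55 ≥ 40
  Newell: +30 → 30 < 40
Round 2 — Glade, Jarrow overflow.
  Claymore: +25 → 90 ≥ 90
  Inley: +95 → 165 ≥ 100
  Marsh: +30+30 → 60 < 90
Round 3 — Claymore, Inley overflow.
  Fallow: +80 → 120 ≥ 70
  Marsh: +20 → 80 < 90
  Newell: +15 → 45 ≥ 40
Round 4 — Fallow, Newell overflow.
  Dunlea: +35 → 35 < 90
No further overflows.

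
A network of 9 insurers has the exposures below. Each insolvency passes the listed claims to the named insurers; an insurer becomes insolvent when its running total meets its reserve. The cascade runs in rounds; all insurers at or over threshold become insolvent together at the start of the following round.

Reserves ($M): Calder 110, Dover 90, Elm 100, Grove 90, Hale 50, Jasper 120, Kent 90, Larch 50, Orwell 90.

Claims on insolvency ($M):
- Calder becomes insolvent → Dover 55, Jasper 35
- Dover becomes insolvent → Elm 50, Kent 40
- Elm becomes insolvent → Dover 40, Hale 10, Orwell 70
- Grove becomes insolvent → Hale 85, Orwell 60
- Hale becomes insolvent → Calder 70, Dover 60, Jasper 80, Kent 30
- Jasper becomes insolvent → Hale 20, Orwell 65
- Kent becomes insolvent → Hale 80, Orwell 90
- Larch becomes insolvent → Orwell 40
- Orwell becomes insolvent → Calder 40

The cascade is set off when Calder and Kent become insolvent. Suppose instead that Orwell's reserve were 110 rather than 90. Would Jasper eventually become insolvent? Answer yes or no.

no

With Orwell's reserve at 110:
Round 1 — Calder, Kent become insolvent (initial).
  Dover: +55 → 55 < 90
  Hale: +80 → 80 ≥ 50
  Jasper: +35 → 35 < 120
  Orwell: +90 → 90 < 110
Round 2 — Hale becomes insolvent.
  Dover: +60 → 115 ≥ 90
  Jasper: +80 → 115 < 120
Round 3 — Dover becomes insolvent.
  Elm: +50 → 50 < 100
No further insolvencies.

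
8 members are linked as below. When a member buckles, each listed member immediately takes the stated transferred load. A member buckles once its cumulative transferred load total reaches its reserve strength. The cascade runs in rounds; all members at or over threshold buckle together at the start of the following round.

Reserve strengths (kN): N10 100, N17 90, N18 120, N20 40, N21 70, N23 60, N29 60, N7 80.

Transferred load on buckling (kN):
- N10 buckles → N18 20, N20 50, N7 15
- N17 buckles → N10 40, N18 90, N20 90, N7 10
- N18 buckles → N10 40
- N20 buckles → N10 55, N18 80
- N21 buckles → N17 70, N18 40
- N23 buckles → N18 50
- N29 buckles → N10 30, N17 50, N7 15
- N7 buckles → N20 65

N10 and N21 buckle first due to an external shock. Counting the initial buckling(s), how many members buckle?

4

Round 1 — N10, N21 buckle (initial).
  N17: +70 → 70 < 90
  N18: +20+40 → 60 < 120
  N20: +50 → 50 ≥ 40
  N7: +15 → 15 < 80
Round 2 — N20 buckles.
  N18: +80 → 140 ≥ 120
Round 3 — N18 buckles.
No further bucklings.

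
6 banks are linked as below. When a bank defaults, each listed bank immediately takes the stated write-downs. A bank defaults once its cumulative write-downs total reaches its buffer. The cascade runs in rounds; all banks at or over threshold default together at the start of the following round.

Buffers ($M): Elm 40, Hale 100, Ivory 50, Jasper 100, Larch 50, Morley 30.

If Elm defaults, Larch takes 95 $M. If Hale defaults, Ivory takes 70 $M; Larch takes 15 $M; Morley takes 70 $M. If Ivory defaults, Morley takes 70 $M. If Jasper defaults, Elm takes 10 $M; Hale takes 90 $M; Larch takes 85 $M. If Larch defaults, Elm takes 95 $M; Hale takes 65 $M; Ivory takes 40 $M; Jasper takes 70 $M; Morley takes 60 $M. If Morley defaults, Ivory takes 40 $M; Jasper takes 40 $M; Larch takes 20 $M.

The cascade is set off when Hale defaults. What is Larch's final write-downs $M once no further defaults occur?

Round 1 — Hale defaults (initial).
  Ivory: +70 → 70 ≥ 50
  Larch: +15 → 15 < 50
  Morley: +70 → 70 ≥ 30
Round 2 — Ivory, Morley default.
  Jasper: +40 → 40 < 100
  Larch: +20 → 35 < 50
No further defaults.

35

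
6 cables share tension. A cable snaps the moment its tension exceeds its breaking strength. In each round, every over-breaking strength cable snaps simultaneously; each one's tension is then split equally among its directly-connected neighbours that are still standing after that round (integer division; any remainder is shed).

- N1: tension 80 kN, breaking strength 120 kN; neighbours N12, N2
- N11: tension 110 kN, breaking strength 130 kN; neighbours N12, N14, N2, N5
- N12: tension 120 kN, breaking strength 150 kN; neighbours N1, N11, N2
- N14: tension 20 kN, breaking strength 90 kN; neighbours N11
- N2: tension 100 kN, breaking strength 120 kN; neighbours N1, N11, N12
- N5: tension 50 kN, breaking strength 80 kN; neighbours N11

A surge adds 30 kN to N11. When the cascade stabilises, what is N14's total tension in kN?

Round 1 — N11 at 140 > 130. N11 snaps.
  N11 sheds 140 kN to N12, N14, N2, N5: 35 each.
    N12: 120+35 = 155 > 150
    N14: 20+35 = 55 ≤ 90
    N2: 100+35 = 135 > 120
    N5: 50+35 = 85 > 80
Round 2 — N12, N2, N5 snap.
  N12 sheds 155 kN to N1: 155 each.
    N1: 80+155 = 235 > 120
  N2 sheds 135 kN to N1: 135 each.
    N1: 235+135 = 370 > 120
  N5 sheds 85 kN: no online neighbours, lost.
Round 3 — N1 snaps.
  N1 sheds 370 kN: no online neighbours, lost.
No further breaks.

55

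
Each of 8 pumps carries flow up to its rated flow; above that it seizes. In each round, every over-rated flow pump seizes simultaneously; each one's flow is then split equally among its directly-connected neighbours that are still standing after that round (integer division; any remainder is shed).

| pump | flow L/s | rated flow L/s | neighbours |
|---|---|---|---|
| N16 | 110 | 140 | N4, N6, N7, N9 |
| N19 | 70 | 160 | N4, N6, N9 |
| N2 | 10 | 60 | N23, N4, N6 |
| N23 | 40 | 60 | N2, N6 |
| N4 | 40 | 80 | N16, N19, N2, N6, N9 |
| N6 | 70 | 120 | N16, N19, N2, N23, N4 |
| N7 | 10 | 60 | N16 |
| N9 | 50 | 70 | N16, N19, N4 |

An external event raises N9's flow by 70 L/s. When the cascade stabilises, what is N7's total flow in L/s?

60

Round 1 — N9 at 120 > 70. N9 seizes.
  N9 sheds 120 L/s to N16, N19, N4: 40 each.
    N16: 110+40 = 150 > 140
    N19: 70+40 = 110 ≤ 160
    N4: 40+40 = 80 ≤ 80
Round 2 — N16 seizes.
  N16 sheds 150 L/s to N4, N6, N7: 50 each.
    N4: 80+50 = 130 > 80
    N6: 70+50 = 120 ≤ 120
    N7: 10+50 = 60 ≤ 60
Round 3 — N4 seizes.
  N4 sheds 130 L/s to N19, N2, N6: 43 each (1 lost).
    N19: 110+43 = 153 ≤ 160
    N2: 10+43 = 53 ≤ 60
    N6: 120+43 = 163 > 120
Round 4 — N6 seizes.
  N6 sheds 163 L/s to N19, N2, N23: 54 each (1 lost).
    N19: 153+54 = 207 > 160
    N2: 53+54 = 107 > 60
    N23: 40+54 = 94 > 60
Round 5 — N19, N2, N23 seize.
  N19 sheds 207 L/s: no online neighbours, lost.
  N2 sheds 107 L/s: no online neighbours, lost.
  N23 sheds 94 L/s: no online neighbours, lost.
No further seizures.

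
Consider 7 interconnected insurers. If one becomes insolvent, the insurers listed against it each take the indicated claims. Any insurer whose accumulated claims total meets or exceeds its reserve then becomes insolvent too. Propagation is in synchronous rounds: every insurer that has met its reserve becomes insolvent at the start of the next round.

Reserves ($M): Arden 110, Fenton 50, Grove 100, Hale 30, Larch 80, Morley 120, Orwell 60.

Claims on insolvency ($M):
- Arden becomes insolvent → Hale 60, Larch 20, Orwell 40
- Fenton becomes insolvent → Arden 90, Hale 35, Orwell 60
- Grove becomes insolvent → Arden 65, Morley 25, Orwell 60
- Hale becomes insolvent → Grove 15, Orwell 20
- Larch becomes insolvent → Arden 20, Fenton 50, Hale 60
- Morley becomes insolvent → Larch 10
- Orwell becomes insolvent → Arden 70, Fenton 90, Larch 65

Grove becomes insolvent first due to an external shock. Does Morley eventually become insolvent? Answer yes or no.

no

Round 1 — Grove becomes insolvent (initial).
  Arden: +65 → 65 < 110
  Morley: +25 → 25 < 120
  Orwell: +60 → 60 ≥ 60
Round 2 — Orwell becomes insolvent.
  Arden: +70 → 135 ≥ 110
  Fenton: +90 → 90 ≥ 50
  Larch: +65 → 65 < 80
Round 3 — Arden, Fenton become insolvent.
  Hale: +60+35 → 95 ≥ 30
  Larch: +20 → 85 ≥ 80
Round 4 — Hale, Larch become insolvent.
No further insolvencies.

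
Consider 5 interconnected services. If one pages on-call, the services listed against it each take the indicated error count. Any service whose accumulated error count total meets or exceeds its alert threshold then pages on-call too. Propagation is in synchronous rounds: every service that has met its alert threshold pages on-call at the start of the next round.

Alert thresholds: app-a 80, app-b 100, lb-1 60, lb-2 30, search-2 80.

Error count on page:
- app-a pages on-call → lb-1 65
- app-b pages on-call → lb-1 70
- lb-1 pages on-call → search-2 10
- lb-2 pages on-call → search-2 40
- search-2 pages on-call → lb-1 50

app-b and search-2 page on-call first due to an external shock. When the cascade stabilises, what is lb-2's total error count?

Round 1 — app-b, search-2 page on-call (initial).
  lb-1: +70+50 → 120 ≥ 60
Round 2 — lb-1 pages on-call.
No further pages.

0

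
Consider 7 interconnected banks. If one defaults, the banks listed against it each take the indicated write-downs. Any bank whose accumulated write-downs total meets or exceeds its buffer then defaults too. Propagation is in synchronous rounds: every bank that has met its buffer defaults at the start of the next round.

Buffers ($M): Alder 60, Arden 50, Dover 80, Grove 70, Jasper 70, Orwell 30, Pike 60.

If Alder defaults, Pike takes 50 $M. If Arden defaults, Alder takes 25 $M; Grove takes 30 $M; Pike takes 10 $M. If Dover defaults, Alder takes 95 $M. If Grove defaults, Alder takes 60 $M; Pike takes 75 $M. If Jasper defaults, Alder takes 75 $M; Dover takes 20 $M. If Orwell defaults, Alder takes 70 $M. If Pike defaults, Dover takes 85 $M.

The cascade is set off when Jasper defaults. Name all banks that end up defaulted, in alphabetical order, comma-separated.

Alder, Jasper

Round 1 — Jasper defaults (initial).
  Alder: +75 → 75 ≥ 60
  Dover: +20 → 20 < 80
Round 2 — Alder defaults.
  Pike: +50 → 50 < 60
No further defaults.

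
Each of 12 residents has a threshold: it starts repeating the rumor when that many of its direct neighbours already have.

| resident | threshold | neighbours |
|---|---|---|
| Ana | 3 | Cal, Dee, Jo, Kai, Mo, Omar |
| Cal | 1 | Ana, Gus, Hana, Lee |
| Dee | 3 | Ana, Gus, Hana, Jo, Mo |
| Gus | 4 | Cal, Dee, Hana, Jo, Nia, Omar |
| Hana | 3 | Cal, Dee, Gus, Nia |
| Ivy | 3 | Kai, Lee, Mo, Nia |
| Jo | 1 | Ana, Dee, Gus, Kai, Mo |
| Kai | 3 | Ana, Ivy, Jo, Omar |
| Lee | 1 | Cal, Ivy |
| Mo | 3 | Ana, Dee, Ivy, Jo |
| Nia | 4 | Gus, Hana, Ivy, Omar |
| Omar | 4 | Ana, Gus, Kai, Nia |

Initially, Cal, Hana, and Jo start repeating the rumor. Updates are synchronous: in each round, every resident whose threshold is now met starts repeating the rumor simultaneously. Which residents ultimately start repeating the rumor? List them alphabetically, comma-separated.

Cal, Hana, Jo, Lee

Round 1 — Cal, Hana, Jo start repeating the rumor (initial).
Round 2 — checking thresholds:
  Ana: 2 of 6 neighbours < 3, holds.
  Dee: 2 of 5 neighbours < 3, holds.
  Gus: 3 of 6 neighbours < 4, holds.
  Kai: 1 of 4 neighbours < 3, holds.
  Lee: 1 of 2 neighbours ≥ 1, starts repeating the rumor.
  Mo: 1 of 4 neighbours < 3, holds.
  Nia: 1 of 4 neighbours < 4, holds.
Round 3 — no new spreads; cascade stops.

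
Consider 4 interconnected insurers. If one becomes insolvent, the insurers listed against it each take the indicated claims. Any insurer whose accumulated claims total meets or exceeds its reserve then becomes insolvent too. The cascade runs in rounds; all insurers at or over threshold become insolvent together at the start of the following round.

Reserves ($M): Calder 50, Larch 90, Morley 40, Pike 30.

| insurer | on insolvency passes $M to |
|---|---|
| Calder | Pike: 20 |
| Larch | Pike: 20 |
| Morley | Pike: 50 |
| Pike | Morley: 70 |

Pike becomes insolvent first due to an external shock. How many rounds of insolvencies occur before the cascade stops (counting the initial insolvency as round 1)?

Round 1 — Pike becomes insolvent (initial).
  Morley: +70 → 70 ≥ 40
Round 2 — Morley becomes insolvent.
No further insolvencies.

2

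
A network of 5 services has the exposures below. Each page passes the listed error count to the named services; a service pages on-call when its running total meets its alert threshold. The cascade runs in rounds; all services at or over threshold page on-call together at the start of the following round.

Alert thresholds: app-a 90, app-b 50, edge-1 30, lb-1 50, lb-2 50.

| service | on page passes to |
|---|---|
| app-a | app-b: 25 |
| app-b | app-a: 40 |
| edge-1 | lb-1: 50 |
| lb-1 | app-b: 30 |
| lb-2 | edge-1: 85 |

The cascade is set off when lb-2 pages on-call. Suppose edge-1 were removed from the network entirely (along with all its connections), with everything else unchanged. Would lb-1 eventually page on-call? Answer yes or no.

no

With edge-1 removed:
Round 1 — lb-2 pages on-call (initial).
No further pages.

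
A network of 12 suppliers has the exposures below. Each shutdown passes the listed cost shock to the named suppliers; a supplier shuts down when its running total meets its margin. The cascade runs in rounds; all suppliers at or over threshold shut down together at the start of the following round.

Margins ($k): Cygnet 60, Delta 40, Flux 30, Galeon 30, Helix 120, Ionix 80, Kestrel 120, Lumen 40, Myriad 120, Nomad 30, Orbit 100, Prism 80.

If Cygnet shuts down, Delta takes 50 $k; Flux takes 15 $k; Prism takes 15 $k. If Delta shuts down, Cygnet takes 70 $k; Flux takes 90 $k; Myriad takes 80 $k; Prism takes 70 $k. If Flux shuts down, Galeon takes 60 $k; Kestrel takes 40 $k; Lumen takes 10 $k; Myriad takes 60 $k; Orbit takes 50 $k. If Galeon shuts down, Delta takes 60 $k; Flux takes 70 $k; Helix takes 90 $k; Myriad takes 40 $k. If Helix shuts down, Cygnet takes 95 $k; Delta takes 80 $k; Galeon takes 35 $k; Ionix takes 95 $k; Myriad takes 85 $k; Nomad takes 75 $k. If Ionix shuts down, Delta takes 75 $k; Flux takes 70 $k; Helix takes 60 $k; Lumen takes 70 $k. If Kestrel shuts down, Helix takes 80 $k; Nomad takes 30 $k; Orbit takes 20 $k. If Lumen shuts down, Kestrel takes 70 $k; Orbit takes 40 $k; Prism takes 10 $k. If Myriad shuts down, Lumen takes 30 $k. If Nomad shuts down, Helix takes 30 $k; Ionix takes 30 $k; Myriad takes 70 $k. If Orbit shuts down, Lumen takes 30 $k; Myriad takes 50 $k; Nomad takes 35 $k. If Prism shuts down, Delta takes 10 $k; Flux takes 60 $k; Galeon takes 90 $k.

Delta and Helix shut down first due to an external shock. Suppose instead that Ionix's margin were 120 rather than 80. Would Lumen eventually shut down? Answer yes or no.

With Ionix's margin at 120:
Round 1 — Delta, Helix shut down (initial).
  Cygnet: +70+95 → 165 ≥ 60
  Flux: +90 → 90 ≥ 30
  Galeon: +35 → 35 ≥ 30
  Ionix: +95 → 95 < 120
  Myriad: +80+85 → 165 ≥ 120
  Nomad: +75 → 75 ≥ 30
  Prism: +70 → 70 < 80
Round 2 — Cygnet, Flux, Galeon, Myriad, Nomad shut down.
  Ionix: +30 → 125 ≥ 120
  Kestrel: +40 → 40 < 120
  Lumen: +10+30 → 40 ≥ 40
  Orbit: +50 → 50 < 100
  Prism: +15 → 85 ≥ 80
Round 3 — Ionix, Lumen, Prism shut down.
  Kestrel: +70 → 110 < 120
  Orbit: +40 → 90 < 100
No further shutdowns.

yes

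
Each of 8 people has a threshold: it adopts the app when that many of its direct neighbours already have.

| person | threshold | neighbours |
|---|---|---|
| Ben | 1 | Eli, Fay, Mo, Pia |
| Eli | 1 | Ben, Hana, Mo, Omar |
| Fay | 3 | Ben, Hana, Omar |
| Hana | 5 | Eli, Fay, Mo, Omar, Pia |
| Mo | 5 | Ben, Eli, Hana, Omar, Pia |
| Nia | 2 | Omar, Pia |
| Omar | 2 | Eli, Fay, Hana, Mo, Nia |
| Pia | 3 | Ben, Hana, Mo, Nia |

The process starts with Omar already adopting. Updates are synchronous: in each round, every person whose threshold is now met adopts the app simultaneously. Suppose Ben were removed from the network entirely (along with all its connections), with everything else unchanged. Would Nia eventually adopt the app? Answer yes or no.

no

With Ben removed:
Round 1 — Omar adopts the app (initial).
Round 2 — checking thresholds:
  Eli: 1 of 3 neighbours ≥ 1, adopts the app.
  Fay: 1 of 2 neighbours < 3, below threshold.
  Hana: 1 of 5 neighbours < 5, below threshold.
  Mo: 1 of 4 neighbours < 5, below threshold.
  Nia: 1 of 2 neighbours < 2, below threshold.
Round 3 — no new adoptions; cascade stops.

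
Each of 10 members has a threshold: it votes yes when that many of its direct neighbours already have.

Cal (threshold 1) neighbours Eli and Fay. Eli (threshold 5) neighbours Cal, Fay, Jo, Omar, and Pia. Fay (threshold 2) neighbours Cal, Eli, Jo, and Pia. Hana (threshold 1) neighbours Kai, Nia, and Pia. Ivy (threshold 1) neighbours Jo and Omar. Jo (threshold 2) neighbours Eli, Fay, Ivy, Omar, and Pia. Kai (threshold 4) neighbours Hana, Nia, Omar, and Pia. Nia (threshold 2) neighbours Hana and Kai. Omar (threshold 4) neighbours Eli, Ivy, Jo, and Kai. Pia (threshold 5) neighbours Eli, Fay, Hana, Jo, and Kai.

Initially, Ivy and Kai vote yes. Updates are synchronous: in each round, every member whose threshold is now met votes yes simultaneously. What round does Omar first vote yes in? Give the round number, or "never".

never

Round 1 — Ivy, Kai vote yes (initial).
Round 2 — checking thresholds:
  Hana: 1 of 3 neighbours ≥ 1, votes yes.
  Jo: 1 of 5 neighbours < 2, holds.
  Nia: 1 of 2 neighbours < 2, holds.
  Omar: 2 of 4 neighbours < 4, holds.
  Pia: 1 of 5 neighbours < 5, holds.
Round 3 — checking thresholds:
  Jo: 1 of 5 neighbours < 2, holds.
  Nia: 2 of 2 neighbours ≥ 2, votes yes.
  Omar: 2 of 4 neighbours < 4, holds.
  Pia: 2 of 5 neighbours < 5, holds.
Round 4 — no new yes votes; cascade stops.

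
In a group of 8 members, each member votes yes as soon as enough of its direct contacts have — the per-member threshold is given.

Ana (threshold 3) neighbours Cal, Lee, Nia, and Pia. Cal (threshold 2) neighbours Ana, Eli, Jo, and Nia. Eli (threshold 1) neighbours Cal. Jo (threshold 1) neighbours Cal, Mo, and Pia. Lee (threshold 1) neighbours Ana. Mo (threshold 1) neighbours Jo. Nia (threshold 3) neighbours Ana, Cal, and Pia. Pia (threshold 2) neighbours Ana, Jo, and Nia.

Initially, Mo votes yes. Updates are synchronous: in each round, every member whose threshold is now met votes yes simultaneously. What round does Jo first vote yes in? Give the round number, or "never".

2

Round 1 — Mo votes yes (initial).
Round 2 — checking thresholds:
  Jo: 1 of 3 neighbours ≥ 1, votes yes.
Round 3 — no new yes votes; cascade stops.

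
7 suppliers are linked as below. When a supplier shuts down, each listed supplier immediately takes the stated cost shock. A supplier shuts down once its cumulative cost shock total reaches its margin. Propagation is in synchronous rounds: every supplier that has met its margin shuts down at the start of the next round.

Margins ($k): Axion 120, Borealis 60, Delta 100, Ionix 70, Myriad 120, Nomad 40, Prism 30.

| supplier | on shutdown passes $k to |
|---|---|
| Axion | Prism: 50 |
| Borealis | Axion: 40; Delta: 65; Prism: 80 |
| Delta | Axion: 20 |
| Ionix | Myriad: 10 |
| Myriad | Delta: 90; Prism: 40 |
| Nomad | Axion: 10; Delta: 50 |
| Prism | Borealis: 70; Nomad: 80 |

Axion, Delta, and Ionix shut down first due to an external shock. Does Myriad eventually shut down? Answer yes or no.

no

Round 1 — Axion, Delta, Ionix shut down (initial).
  Myriad: +10 → 10 < 120
  Prism: +50 → 50 ≥ 30
Round 2 — Prism shuts down.
  Borealis: +70 → 70 ≥ 60
  Nomad: +80 → 80 ≥ 40
Round 3 — Borealis, Nomad shut down.
No further shutdowns.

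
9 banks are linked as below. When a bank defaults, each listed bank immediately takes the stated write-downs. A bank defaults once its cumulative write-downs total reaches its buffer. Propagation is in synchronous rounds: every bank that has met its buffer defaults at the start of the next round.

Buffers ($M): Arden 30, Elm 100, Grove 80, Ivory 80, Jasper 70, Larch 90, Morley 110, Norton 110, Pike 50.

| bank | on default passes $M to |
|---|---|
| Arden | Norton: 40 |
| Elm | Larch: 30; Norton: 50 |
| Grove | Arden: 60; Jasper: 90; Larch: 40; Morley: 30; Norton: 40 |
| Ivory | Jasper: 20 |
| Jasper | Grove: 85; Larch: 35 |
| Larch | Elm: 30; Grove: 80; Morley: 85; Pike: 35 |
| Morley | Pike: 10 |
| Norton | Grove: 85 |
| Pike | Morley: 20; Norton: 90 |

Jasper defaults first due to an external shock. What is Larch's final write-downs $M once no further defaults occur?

75

Round 1 — Jasper defaults (initial).
  Grove: +85 → 85 ≥ 80
  Larch: +35 → 35 < 90
Round 2 — Grove defaults.
  Arden: +60 → 60 ≥ 30
  Larch: +40 → 75 < 90
  Morley: +30 → 30 < 110
  Norton: +40 → 40 < 110
Round 3 — Arden defaults.
  Norton: +40 → 80 < 110
No further defaults.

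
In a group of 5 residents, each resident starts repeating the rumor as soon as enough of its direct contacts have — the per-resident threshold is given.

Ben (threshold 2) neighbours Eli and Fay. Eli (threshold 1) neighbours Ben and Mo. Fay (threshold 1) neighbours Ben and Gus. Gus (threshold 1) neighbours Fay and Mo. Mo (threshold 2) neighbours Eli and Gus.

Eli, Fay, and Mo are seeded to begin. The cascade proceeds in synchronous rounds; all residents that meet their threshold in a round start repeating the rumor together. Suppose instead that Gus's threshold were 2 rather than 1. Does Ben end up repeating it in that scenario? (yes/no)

With Gus's threshold at 2:
Round 1 — Eli, Fay, Mo start repeating the rumor (initial).
Round 2 — checking thresholds:
  Ben: 2 of 2 neighbours ≥ 2, starts repeating the rumor.
  Gus: 2 of 2 neighbours ≥ 2, starts repeating the rumor.
Round 3 — no new spreads; cascade stops.

yes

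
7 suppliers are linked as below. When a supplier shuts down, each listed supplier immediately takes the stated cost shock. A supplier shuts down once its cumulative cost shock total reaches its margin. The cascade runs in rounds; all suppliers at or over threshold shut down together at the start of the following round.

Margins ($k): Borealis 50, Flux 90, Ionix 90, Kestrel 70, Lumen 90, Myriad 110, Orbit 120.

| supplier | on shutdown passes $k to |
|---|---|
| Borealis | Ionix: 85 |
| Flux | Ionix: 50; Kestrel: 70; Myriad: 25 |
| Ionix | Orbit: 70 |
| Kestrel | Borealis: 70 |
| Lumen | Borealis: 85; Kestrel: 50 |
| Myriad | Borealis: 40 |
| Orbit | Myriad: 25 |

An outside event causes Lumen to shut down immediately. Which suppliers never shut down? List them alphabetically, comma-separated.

Flux, Ionix, Kestrel, Myriad, Orbit

Round 1 — Lumen shuts down (initial).
  Borealis: +85 → 85 ≥ 50
  Kestrel: +50 → 50 < 70
Round 2 — Borealis shuts down.
  Ionix: +85 → 85 < 90
No further shutdowns.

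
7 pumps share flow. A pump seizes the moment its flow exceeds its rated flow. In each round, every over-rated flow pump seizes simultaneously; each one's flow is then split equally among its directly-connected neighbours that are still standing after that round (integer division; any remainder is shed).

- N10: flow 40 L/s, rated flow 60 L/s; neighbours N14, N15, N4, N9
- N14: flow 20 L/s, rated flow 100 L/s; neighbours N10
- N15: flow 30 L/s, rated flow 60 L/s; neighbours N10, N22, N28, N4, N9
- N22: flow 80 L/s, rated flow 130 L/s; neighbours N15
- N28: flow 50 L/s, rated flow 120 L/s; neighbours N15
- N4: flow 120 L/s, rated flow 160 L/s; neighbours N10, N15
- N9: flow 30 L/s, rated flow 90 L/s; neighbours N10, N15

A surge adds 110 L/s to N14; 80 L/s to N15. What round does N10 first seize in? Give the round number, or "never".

2

Round 1 — N14 at 130 > 100; N15 at 110 > 60. N14, N15 seize.
  N14 sheds 130 L/s to N10: 130 each.
    N10: 40+130 = 170 > 60
  N15 sheds 110 L/s to N10, N22, N28, N4, N9: 22 each.
    N10: 170+22 = 192 > 60
    N22: 80+22 = 102 ≤ 130
    N28: 50+22 = 72 ≤ 120
    N4: 120+22 = 142 ≤ 160
    N9: 30+22 = 52 ≤ 90
Round 2 — N10 seizes.
  N10 sheds 192 L/s to N4, N9: 96 each.
    N4: 142+96 = 238 > 160
    N9: 52+96 = 148 > 90
Round 3 — N4, N9 seize.
  N4 sheds 238 L/s: no online neighbours, lost.
  N9 sheds 148 L/s: no online neighbours, lost.
No further seizures.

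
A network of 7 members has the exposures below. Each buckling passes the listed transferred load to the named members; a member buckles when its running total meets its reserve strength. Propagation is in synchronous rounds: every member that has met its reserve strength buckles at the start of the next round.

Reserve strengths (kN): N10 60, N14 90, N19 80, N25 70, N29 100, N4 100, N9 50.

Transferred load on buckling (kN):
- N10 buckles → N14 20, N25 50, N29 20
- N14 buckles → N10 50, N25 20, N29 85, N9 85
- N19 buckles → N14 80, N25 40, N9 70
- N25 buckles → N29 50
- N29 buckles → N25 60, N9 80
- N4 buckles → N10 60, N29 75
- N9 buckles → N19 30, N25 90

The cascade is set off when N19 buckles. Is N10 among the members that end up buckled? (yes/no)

no

Round 1 — N19 buckles (initial).
  N14: +80 → 80 < 90
  N25: +40 → 40 < 70
  N9: +70 → 70 ≥ 50
Round 2 — N9 buckles.
  N25: +90 → 130 ≥ 70
Round 3 — N25 buckles.
  N29: +50 → 50 < 100
No further bucklings.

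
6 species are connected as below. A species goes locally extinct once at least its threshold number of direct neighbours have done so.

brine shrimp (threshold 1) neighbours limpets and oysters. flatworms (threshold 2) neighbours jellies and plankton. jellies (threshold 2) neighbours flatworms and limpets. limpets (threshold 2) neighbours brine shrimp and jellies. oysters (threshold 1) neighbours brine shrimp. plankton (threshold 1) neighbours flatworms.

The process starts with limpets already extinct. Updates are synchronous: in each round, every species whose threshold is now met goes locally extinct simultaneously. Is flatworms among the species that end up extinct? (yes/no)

Round 1 — limpets goes locally extinct (initial).
Round 2 — checking thresholds:
  brine shrimp: 1 of 2 neighbours ≥ 1, goes locally extinct.
  jellies: 1 of 2 neighbours < 2, below threshold.
Round 3 — checking thresholds:
  jellies: 1 of 2 neighbours < 2, below threshold.
  oysters: 1 of 1 neighbours ≥ 1, goes locally extinct.
Round 4 — no new extinctions; cascade stops.

no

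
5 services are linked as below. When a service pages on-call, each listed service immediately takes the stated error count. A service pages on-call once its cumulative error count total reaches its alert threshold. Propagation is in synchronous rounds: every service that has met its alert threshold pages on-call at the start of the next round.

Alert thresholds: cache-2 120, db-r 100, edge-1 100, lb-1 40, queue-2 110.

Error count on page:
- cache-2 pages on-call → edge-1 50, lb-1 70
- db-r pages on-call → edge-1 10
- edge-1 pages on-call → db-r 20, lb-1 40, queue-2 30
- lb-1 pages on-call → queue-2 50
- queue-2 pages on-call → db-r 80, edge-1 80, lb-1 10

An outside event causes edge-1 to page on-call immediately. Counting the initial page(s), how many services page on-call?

Round 1 — edge-1 pages on-call (initial).
  db-r: +20 → 20 < 100
  lb-1: +40 → 40 ≥ 40
  queue-2: +30 → 30 < 110
Round 2 — lb-1 pages on-call.
  queue-2: +50 → 80 < 110
No further pages.

2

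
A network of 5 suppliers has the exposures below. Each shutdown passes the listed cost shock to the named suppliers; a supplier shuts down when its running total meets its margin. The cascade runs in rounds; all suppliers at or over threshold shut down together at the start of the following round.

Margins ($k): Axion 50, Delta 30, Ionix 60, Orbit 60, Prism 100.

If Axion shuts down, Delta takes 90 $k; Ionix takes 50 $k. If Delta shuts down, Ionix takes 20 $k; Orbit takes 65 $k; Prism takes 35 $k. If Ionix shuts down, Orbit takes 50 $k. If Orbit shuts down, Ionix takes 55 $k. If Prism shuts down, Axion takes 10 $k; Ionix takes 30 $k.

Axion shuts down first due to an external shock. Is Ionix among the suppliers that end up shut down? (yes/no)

yes

Round 1 — Axion shuts down (initial).
  Delta: +90 → 90 ≥ 30
  Ionix: +50 → 50 < 60
Round 2 — Delta shuts down.
  Ionix: +20 → 70 ≥ 60
  Orbit: +65 → 65 ≥ 60
  Prism: +35 → 35 < 100
Round 3 — Ionix, Orbit shut down.
No further shutdowns.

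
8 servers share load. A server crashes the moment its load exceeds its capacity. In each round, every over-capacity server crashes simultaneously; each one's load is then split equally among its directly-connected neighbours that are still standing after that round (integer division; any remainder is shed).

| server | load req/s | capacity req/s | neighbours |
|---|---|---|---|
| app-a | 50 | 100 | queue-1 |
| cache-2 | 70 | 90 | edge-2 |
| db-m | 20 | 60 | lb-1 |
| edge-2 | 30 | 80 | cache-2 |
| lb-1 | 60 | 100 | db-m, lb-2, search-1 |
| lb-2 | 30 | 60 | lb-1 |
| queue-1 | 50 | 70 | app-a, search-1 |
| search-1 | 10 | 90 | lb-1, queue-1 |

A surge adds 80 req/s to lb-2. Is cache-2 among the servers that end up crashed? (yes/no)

no

Round 1 — lb-2 at 110 > 60. lb-2 crashes.
  lb-2 sheds 110 req/s to lb-1: 110 each.
    lb-1: 60+110 = 170 > 100
Round 2 — lb-1 crashes.
  lb-1 sheds 170 req/s to db-m, search-1: 85 each.
    db-m: 20+85 = 105 > 60
    search-1: 10+85 = 95 > 90
Round 3 — db-m, search-1 crash.
  db-m sheds 105 req/s: no online neighbours, lost.
  search-1 sheds 95 req/s to queue-1: 95 each.
    queue-1: 50+95 = 145 > 70
Round 4 — queue-1 crashes.
  queue-1 sheds 145 req/s to app-a: 145 each.
    app-a: 50+145 = 195 > 100
Round 5 — app-a crashes.
  app-a sheds 195 req/s: no online neighbours, lost.
No further crashes.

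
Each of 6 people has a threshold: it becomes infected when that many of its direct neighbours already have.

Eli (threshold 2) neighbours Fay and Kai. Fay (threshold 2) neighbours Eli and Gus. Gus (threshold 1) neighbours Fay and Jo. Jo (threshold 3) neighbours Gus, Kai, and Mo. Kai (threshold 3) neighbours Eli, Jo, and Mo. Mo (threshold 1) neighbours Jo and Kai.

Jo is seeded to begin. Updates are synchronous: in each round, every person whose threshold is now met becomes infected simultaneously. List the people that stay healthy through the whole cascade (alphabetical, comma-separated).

Round 1 — Jo becomes infected (initial).
Round 2 — checking thresholds:
  Gus: 1 of 2 neighbours ≥ 1, becomes infected.
  Kai: 1 of 3 neighbours < 3, not yet.
  Mo: 1 of 2 neighbours ≥ 1, becomes infected.
Round 3 — no new infections; cascade stops.

Eli, Fay, Kai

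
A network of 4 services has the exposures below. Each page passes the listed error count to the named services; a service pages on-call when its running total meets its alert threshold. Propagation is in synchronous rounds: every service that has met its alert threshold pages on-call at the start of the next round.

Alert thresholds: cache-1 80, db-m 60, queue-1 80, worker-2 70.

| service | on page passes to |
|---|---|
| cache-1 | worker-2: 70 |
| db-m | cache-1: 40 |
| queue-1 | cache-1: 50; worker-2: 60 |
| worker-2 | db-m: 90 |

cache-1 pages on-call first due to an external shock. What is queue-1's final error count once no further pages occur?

Round 1 — cache-1 pages on-call (initial).
  worker-2: +70 → 70 ≥ 70
Round 2 — worker-2 pages on-call.
  db-m: +90 → 90 ≥ 60
Round 3 — db-m pages on-call.
No further pages.

0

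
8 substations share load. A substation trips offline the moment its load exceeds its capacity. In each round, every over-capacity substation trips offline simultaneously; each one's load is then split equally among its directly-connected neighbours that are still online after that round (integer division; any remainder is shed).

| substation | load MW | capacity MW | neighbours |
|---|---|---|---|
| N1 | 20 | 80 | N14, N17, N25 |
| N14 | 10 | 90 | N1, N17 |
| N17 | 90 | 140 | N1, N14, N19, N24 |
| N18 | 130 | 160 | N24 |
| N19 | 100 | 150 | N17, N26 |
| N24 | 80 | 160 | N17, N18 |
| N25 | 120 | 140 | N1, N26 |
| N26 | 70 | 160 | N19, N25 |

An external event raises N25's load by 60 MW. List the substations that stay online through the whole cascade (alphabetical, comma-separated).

Round 1 — N25 at 180 > 140. N25 trips offline.
  N25 sheds 180 MW to N1, N26: 90 each.
    N1: 20+90 = 110 > 80
    N26: 70+90 = 160 ≤ 160
Round 2 — N1 trips offline.
  N1 sheds 110 MW to N14, N17: 55 each.
    N14: 10+55 = 65 ≤ 90
    N17: 90+55 = 145 > 140
Round 3 — N17 trips offline.
  N17 sheds 145 MW to N14, N19, N24: 48 each (1 lost).
    N14: 65+48 = 113 > 90
    N19: 100+48 = 148 ≤ 150
    N24: 80+48 = 128 ≤ 160
Round 4 — N14 trips offline.
  N14 sheds 113 MW: no online neighbours, lost.
No further trips.

N18, N19, N24, N26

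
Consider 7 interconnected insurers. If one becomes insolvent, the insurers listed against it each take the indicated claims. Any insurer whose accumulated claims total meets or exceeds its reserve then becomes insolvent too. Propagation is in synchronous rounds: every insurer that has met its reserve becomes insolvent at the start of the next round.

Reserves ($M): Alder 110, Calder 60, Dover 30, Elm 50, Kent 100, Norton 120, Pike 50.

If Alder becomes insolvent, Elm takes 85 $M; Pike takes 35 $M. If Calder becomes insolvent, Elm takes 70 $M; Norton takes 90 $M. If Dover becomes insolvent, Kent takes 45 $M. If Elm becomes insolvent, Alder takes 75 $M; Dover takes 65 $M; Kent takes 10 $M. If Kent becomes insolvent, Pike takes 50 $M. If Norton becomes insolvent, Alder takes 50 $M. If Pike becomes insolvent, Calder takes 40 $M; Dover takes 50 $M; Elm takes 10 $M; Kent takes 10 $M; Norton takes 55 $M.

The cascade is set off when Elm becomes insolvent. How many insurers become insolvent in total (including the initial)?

Round 1 — Elm becomes insolvent (initial).
  Alder: +75 → 75 < 110
  Dover: +65 → 65 ≥ 30
  Kent: +10 → 10 < 100
Round 2 — Dover becomes insolvent.
  Kent: +45 → 55 < 100
No further insolvencies.

2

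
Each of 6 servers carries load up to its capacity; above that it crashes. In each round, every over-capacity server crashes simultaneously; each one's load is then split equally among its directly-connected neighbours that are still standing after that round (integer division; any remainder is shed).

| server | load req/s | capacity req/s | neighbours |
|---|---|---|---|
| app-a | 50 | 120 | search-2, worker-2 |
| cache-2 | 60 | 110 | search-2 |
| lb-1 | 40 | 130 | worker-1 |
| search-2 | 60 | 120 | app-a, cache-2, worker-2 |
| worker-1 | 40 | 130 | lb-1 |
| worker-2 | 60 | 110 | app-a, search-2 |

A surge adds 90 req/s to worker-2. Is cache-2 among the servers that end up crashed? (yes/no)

Round 1 — worker-2 at 150 > 110. worker-2 crashes.
  worker-2 sheds 150 req/s to app-a, search-2: 75 each.
    app-a: 50+75 = 125 > 120
    search-2: 60+75 = 135 > 120
Round 2 — app-a, search-2 crash.
  app-a sheds 125 req/s: no online neighbours, lost.
  search-2 sheds 135 req/s to cache-2: 135 each.
    cache-2: 60+135 = 195 > 110
Round 3 — cache-2 crashes.
  cache-2 sheds 195 req/s: no online neighbours, lost.
No further crashes.

yes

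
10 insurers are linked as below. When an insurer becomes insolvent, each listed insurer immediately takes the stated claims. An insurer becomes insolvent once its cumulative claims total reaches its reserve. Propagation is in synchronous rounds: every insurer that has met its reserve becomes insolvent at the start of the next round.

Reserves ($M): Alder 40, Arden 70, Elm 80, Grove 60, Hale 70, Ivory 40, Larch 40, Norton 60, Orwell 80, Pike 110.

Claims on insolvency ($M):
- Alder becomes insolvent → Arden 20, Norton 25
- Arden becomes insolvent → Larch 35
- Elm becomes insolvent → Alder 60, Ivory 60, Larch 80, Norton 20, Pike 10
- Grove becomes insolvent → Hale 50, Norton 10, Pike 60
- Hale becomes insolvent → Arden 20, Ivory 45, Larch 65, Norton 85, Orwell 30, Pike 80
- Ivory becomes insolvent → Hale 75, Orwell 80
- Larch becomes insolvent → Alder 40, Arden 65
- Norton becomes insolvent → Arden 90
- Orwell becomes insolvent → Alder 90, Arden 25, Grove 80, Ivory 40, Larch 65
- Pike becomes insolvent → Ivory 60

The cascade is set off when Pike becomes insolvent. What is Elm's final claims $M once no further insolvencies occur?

Round 1 — Pike becomes insolvent (initial).
  Ivory: +60 → 60 ≥ 40
Round 2 — Ivory becomes insolvent.
  Hale: +75 → 75 ≥ 70
  Orwell: +80 → 80 ≥ 80
Round 3 — Hale, Orwell become insolvent.
  Alder: +90 → 90 ≥ 40
  Arden: +20+25 → 45 < 70
  Grove: +80 → 80 ≥ 60
  Larch: +65+65 → 130 ≥ 40
  Norton: +85 → 85 ≥ 60
Round 4 — Alder, Grove, Larch, Norton become insolvent.
  Arden: +20+65+90 → 220 ≥ 70
Round 5 — Arden becomes insolvent.
No further insolvencies.

0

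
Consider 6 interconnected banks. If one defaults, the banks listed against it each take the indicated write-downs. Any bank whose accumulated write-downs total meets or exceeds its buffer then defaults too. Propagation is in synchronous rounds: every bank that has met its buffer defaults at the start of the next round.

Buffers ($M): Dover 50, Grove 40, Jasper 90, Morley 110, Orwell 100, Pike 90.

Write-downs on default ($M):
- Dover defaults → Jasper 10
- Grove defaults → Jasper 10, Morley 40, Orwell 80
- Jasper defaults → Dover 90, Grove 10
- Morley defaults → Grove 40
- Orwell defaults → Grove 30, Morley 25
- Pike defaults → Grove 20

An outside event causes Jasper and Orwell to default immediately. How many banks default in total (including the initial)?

Round 1 — Jasper, Orwell default (initial).
  Dover: +90 → 90 ≥ 50
  Grove: +10+30 → 40 ≥ 40
  Morley: +25 → 25 < 110
Round 2 — Dover, Grove default.
  Morley: +40 → 65 < 110
No further defaults.

4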